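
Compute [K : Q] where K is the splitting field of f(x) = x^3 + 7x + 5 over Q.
[K : Q] = 6

By the rational root test, any rational root of the monic integer polynomial f(x) = x^3 + 7x + 5 must be an integer dividing the constant term 5, i.e. one of ±{1, 5}. Evaluating: f(1) = 13, f(-1) = -3, f(5) = 165, f(-5) = -155; none is 0, so f has no rational root and is therefore irreducible over Q (a cubic with no linear factor over a field is irreducible). For an irreducible cubic, the Galois group is A_3 or S_3 according as the discriminant disc(f) = -4a^3 - 27b^2 = -4·(7)^3 - 27·(5)^2 = -2047 is or is not a square in Q. Here disc(f) = -2047 is not a perfect square in Q, so the Galois group of f over Q is not contained in A_3 and must be all of S_3. The splitting field has degree |S_3| = 6 over Q, so [K : Q] = 6.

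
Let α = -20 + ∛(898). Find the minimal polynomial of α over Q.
m_α(x) = x^3 + 60x^2 + 1200x + 7102

Set β = α + 20 = ∛(898), so β^3 = 898. Then (α + 20)^3 - 898 = 0, i.e. α is a root of g(x) = (x + 20)^3 - 898 = x^3 + 60x^2 + 1200x + 7102. Since g(x) = h(x + 20) where h(x) = x^3 - 898, and h is irreducible over Q (because 898 is not a perfect cube, so h has no rational root, and a monic cubic with no rational root is irreducible), g is also irreducible (irreducibility is preserved under the substitution x → x + 20). Hence m_α(x) = x^3 + 60x^2 + 1200x + 7102.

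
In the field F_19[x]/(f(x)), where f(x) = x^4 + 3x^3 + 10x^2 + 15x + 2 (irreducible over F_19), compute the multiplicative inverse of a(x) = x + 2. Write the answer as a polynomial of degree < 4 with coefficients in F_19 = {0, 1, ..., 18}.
a(x)^(-1) ≡ 14x^3 + 14x^2 + 17x + 5 (mod f(x))

Since f is irreducible over F_19, F_19[x]/(f) is a field and a(x) ≠ 0 has an inverse. Apply the extended Euclidean algorithm to f(x) and a(x) in F_19[x]: f(x) = (x^3 + x^2 + 8x + 18)·a(x) + (4). The last nonzero remainder is the constant 4 = gcd(f, a) in F_19. Back-substituting through the division chain expresses 4 = s(x)·a(x) + t(x)·f(x) with s(x) ≡ 18x^3 + 18x^2 + 11x + 1 (mod f), so (18x^3 + 18x^2 + 11x + 1)·a(x) ≡ 4 (mod f). Multiplying by 4^(-1) ≡ 5 in F_19 gives a(x)^(-1) ≡ 5·(18x^3 + 18x^2 + 11x + 1) ≡ 14x^3 + 14x^2 + 17x + 5 (mod f). Check: (x + 2)·(14x^3 + 14x^2 + 17x + 5) = 14x^4 + 4x^3 + 7x^2 + x + 10 ≡ 1 (mod x^4 + 3x^3 + 10x^2 + 15x + 2).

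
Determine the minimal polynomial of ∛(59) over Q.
m_α(x) = x^3 - 59

α satisfies α^3 = 59, so x^3 - 59 annihilates α. By the rational root test, a rational root p/q (in lowest terms) of x^3 - 59 would satisfy p^3 = 59 q^3, forcing q = 1 and p^3 = 59; but 59 is not a perfect cube, contradiction. A monic cubic over Q with no rational root is irreducible (any nontrivial factorization would include a linear factor). Hence x^3 - 59 is the minimal polynomial of α, and in particular [Q(α):Q] = 3.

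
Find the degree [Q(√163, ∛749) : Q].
[Q(√163, ∛749) : Q] = 6

Let L = Q(√163, ∛749). Since Q(√163) ⊂ L and [Q(√163):Q] = 2, the tower law gives 2 | [L:Q]. Likewise Q(∛749) ⊂ L with [Q(∛749):Q] = 3 (because 749 is not a perfect cube), so 3 | [L:Q]. As gcd(2,3) = 1, [L:Q] is divisible by 6. Conversely L is generated over Q by √163 and ∛749, so [L:Q] ≤ 2·3 = 6. Therefore [Q(√163, ∛749) : Q] = 6.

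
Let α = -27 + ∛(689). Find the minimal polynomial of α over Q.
m_α(x) = x^3 + 81x^2 + 2187x + 18994

Set β = α + 27 = ∛(689), so β^3 = 689. Then (α + 27)^3 - 689 = 0, i.e. α is a root of g(x) = (x + 27)^3 - 689 = x^3 + 81x^2 + 2187x + 18994. Since g(x) = h(x + 27) where h(x) = x^3 - 689, and h is irreducible over Q (because 689 is not a perfect cube, so h has no rational root, and a monic cubic with no rational root is irreducible), g is also irreducible (irreducibility is preserved under the substitution x → x + 27). Hence m_α(x) = x^3 + 81x^2 + 2187x + 18994.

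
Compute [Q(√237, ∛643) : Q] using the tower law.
[Q(√237, ∛643) : Q] = 6

Let L = Q(√237, ∛643). Since Q(√237) ⊂ L and [Q(√237):Q] = 2, the tower law gives 2 | [L:Q]. Likewise Q(∛643) ⊂ L with [Q(∛643):Q] = 3 (because 643 is not a perfect cube), so 3 | [L:Q]. As gcd(2,3) = 1, [L:Q] is divisible by 6. Conversely L is generated over Q by √237 and ∛643, so [L:Q] ≤ 2·3 = 6. Therefore [Q(√237, ∛643) : Q] = 6.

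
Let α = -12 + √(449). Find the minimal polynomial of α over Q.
m_α(x) = x^2 + 24x - 305

From α + 12 = √(449), squaring gives (α + 12)^2 = 449, i.e. α^2 + 24α + 144 = 449, so α^2 + 24α - 305 = 0. The discriminant of x^2 + 24x - 305 is (24)^2 - 4·(-305) = 576 + 1220 = 1796, and 4·(449) is not a perfect square in Q since 449 is squarefree and ≠ 1. Hence x^2 + 24x - 305 is irreducible over Q and is the minimal polynomial of α.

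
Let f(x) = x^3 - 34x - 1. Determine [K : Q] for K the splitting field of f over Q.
[K : Q] = 6

By the rational root test, any rational root of the monic integer polynomial f(x) = x^3 - 34x - 1 must be an integer dividing the constant term -1, i.e. one of ±{1}. Evaluating: f(1) = -34, f(-1) = 32; none is 0, so f has no rational root and is therefore irreducible over Q (a cubic with no linear factor over a field is irreducible). For an irreducible cubic, the Galois group is A_3 or S_3 according as the discriminant disc(f) = -4a^3 - 27b^2 = -4·(-34)^3 - 27·(-1)^2 = 157189 is or is not a square in Q. Here disc(f) = 157189 is not a perfect square in Q, so the Galois group of f over Q is not contained in A_3 and must be all of S_3. The splitting field has degree |S_3| = 6 over Q, so [K : Q] = 6.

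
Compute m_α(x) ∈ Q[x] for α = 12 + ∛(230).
m_α(x) = x^3 - 36x^2 + 432x - 1958

Set β = α - 12 = ∛(230), so β^3 = 230. Then (α - 12)^3 - 230 = 0, i.e. α is a root of g(x) = (x - 12)^3 - 230 = x^3 - 36x^2 + 432x - 1958. Since g(x) = h(x - 12) where h(x) = x^3 - 230, and h is irreducible over Q (because 230 is not a perfect cube, so h has no rational root, and a monic cubic with no rational root is irreducible), g is also irreducible (irreducibility is preserved under the substitution x → x - 12). Hence m_α(x) = x^3 - 36x^2 + 432x - 1958.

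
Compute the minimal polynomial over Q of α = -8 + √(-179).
m_α(x) = x^2 + 16x + 243

From α + 8 = √(-179), squaring gives (α + 8)^2 = -179, i.e. α^2 + 16α + 64 = -179, so α^2 + 16α + 243 = 0. The discriminant of x^2 + 16x + 243 is (16)^2 - 4·(243) = 256 - 972 = -716, and 4·(-179) is not a perfect square in Q since -179 is squarefree and ≠ 1. Hence x^2 + 16x + 243 is irreducible over Q and is the minimal polynomial of α.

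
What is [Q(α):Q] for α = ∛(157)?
[Q(α):Q] = 3

The minimal polynomial of α is x^3 - 157, irreducible over Q since 157 is not a perfect cube (so x^3 - 157 has no rational root). Hence [Q(α):Q] = deg(m_α) = 3.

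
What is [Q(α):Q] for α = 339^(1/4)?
[Q(α):Q] = 4

α is a root of x^4 - 339. By Eisenstein's criterion at the prime p = 3 (which divides the constant term 339 but p^2 = 9 does not, since 339 is squarefree), x^4 - 339 is irreducible over Q. Hence [Q(α):Q] = 4.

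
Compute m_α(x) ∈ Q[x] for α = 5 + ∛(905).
m_α(x) = x^3 - 15x^2 + 75x - 1030

Set β = α - 5 = ∛(905), so β^3 = 905. Then (α - 5)^3 - 905 = 0, i.e. α is a root of g(x) = (x - 5)^3 - 905 = x^3 - 15x^2 + 75x - 1030. Since g(x) = h(x - 5) where h(x) = x^3 - 905, and h is irreducible over Q (because 905 is not a perfect cube, so h has no rational root, and a monic cubic with no rational root is irreducible), g is also irreducible (irreducibility is preserved under the substitution x → x - 5). Hence m_α(x) = x^3 - 15x^2 + 75x - 1030.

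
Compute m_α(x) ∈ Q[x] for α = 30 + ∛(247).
m_α(x) = x^3 - 90x^2 + 2700x - 27247

Set β = α - 30 = ∛(247), so β^3 = 247. Then (α - 30)^3 - 247 = 0, i.e. α is a root of g(x) = (x - 30)^3 - 247 = x^3 - 90x^2 + 2700x - 27247. Since g(x) = h(x - 30) where h(x) = x^3 - 247, and h is irreducible over Q (because 247 is not a perfect cube, so h has no rational root, and a monic cubic with no rational root is irreducible), g is also irreducible (irreducibility is preserved under the substitution x → x - 30). Hence m_α(x) = x^3 - 90x^2 + 2700x - 27247.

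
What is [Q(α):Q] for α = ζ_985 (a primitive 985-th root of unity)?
[Q(α):Q] = 784

The minimal polynomial of ζ_985 over Q is the 985-th cyclotomic polynomial Φ_985(x), which is irreducible over Q and has degree φ(985) = 784. Hence [Q(α):Q] = φ(985) = 784.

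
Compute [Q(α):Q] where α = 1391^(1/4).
[Q(α):Q] = 4

α is a root of x^4 - 1391. By Eisenstein's criterion at the prime p = 13 (which divides the constant term 1391 but p^2 = 169 does not, since 1391 is squarefree), x^4 - 1391 is irreducible over Q. Hence [Q(α):Q] = 4.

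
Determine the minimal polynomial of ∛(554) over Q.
m_α(x) = x^3 - 554

α satisfies α^3 = 554, so x^3 - 554 annihilates α. By the rational root test, a rational root p/q (in lowest terms) of x^3 - 554 would satisfy p^3 = 554 q^3, forcing q = 1 and p^3 = 554; but 554 is not a perfect cube, contradiction. A monic cubic over Q with no rational root is irreducible (any nontrivial factorization would include a linear factor). Hence x^3 - 554 is the minimal polynomial of α, and in particular [Q(α):Q] = 3.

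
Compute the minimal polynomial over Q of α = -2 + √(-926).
m_α(x) = x^2 + 4x + 930

From α + 2 = √(-926), squaring gives (α + 2)^2 = -926, i.e. α^2 + 4α + 4 = -926, so α^2 + 4α + 930 = 0. The discriminant of x^2 + 4x + 930 is (4)^2 - 4·(930) = 16 - 3720 = -3704, and 4·(-926) is not a perfect square in Q since -926 is squarefree and ≠ 1. Hence x^2 + 4x + 930 is irreducible over Q and is the minimal polynomial of α.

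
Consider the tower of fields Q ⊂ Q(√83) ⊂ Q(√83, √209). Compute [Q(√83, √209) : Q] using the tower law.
[Q(√83, √209) : Q] = 4

[Q(√83):Q] = 2 (min poly x^2 - 83, irreducible since 83 is squarefree > 1). For the top step, suppose √209 ∈ Q(√83), say √209 = c + d√83 with c, d ∈ Q. Squaring: 209 = c^2 + 83d^2 + 2cd√83. Since √83 ∉ Q this forces 2cd = 0. If d = 0 then √209 = c ∈ Q, contradicting 209 squarefree > 1. If c = 0 then 209 = 83d^2, so 83·209 = (83d)^2 is a perfect square in Q — but 83·209 = 17347 is not a perfect square (since 83 and 209 are distinct squarefree integers). Contradiction. Hence √209 ∉ Q(√83), so x^2 - 209 stays irreducible over Q(√83) and [Q(√83, √209) : Q(√83)] = 2. By the tower law, [Q(√83, √209) : Q] = 2 · 2 = 4.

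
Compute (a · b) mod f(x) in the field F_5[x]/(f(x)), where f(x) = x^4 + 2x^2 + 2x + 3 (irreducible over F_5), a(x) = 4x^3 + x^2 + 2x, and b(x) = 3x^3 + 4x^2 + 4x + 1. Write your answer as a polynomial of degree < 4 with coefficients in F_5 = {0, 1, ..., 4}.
a · b ≡ 4x^3 + x^2 + x + 4 (mod f(x))

Multiply in F_5[x]: a(x)·b(x) = (4x^3 + x^2 + 2x)·(3x^3 + 4x^2 + 4x + 1) = 2x^6 + 4x^5 + x^4 + x^3 + 4x^2 + 2x. This has degree ≥ 4, so divide by f(x) over F_5: 2x^6 + 4x^5 + x^4 + x^3 + 4x^2 + 2x = (2x^2 + 4x + 2)·(x^4 + 2x^2 + 2x + 3) + (4x^3 + x^2 + x + 4). Hence a·b ≡ 4x^3 + x^2 + x + 4 (mod f). (F_5[x]/(f) is a field with 5^4 = 625 elements since f is irreducible of degree 4.)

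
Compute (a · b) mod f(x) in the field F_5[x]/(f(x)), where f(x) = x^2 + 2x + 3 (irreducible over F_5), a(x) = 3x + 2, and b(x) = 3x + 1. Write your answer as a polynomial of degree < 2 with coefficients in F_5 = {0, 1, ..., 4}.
a · b ≡ x (mod f(x))

Multiply in F_5[x]: a(x)·b(x) = (3x + 2)·(3x + 1) = 4x^2 + 4x + 2. This has degree ≥ 2, so divide by f(x) over F_5: 4x^2 + 4x + 2 = (4)·(x^2 + 2x + 3) + (x). Hence a·b ≡ x (mod f). (F_5[x]/(f) is a field with 5^2 = 25 elements since f is irreducible of degree 2.)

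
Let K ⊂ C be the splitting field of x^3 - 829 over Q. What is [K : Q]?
[K : Q] = 6

The roots of x^3 - 829 are ∛829, ω∛829, ω^2∛829 where ω = e^(2πi/3) is a primitive cube root of unity, so K = Q(∛829, ω). Now [Q(∛829):Q] = 3 (since 829 is not a perfect cube, x^3 - 829 is irreducible) and [Q(ω):Q] = 2. Both 2 and 3 divide [K:Q], and [K:Q] ≤ 3·2 = 6, so [K:Q] = 6. (Equivalently: Q(∛829) ⊂ R but ω ∉ R, so [K : Q(∛829)] = 2.)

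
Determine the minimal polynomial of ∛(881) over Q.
m_α(x) = x^3 - 881

α satisfies α^3 = 881, so x^3 - 881 annihilates α. By the rational root test, a rational root p/q (in lowest terms) of x^3 - 881 would satisfy p^3 = 881 q^3, forcing q = 1 and p^3 = 881; but 881 is not a perfect cube, contradiction. A monic cubic over Q with no rational root is irreducible (any nontrivial factorization would include a linear factor). Hence x^3 - 881 is the minimal polynomial of α, and in particular [Q(α):Q] = 3.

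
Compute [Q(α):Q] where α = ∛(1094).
[Q(α):Q] = 3

The minimal polynomial of α is x^3 - 1094, irreducible over Q since 1094 is not a perfect cube (so x^3 - 1094 has no rational root). Hence [Q(α):Q] = deg(m_α) = 3.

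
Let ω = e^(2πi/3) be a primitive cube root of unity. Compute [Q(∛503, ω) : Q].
[Q(∛503, ω) : Q] = 6

[Q(∛503):Q] = 3 (min poly x^3 - 503, irreducible since 503 is not a perfect cube). [Q(ω):Q] = 2 (min poly x^2 + x + 1). Since Q(∛503) ⊂ R and ω ∉ R, we have ω ∉ Q(∛503), so x^2 + x + 1 remains irreducible over Q(∛503) and [Q(∛503, ω) : Q(∛503)] = 2. By the tower law, [Q(∛503, ω) : Q] = 3 · 2 = 6. (In fact Q(∛503, ω) is the splitting field of x^3 - 503 over Q.)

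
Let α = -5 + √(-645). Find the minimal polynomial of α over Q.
m_α(x) = x^2 + 10x + 670

From α + 5 = √(-645), squaring gives (α + 5)^2 = -645, i.e. α^2 + 10α + 25 = -645, so α^2 + 10α + 670 = 0. The discriminant of x^2 + 10x + 670 is (10)^2 - 4·(670) = 100 - 2680 = -2580, and 4·(-645) is not a perfect square in Q since -645 is squarefree and ≠ 1. Hence x^2 + 10x + 670 is irreducible over Q and is the minimal polynomial of α.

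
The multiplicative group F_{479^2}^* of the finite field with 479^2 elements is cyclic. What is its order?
|F_{479^2}^*| = 229440

F_{479^2} has 479^2 = 229441 elements; its multiplicative group consists of all nonzero elements, so |F_{479^2}^*| = 229441 - 1 = 229440. (It is cyclic since any finite subgroup of the multiplicative group of a field is cyclic.)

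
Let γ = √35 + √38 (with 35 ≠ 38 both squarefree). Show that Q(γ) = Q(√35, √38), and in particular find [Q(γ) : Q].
[Q(γ) : Q] = 4 (equivalently, Q(γ) = Q(√35, √38))

Obviously Q(γ) ⊆ Q(√35, √38), and [Q(√35, √38):Q] = 4 (since 35, 38 are distinct squarefree integers > 1 with 1330 not a perfect square). To show equality we compute the minimal polynomial of γ. From γ = √35 + √38: γ^2 = 35 + 2√(1330) + 38 = 73 + 2√(1330), so γ^2 - 73 = 2√(1330); squaring, (γ^2 - 73)^2 = 4·1330, i.e. γ^4 - 146γ^2 + 5329 - 5320 = 0, i.e. γ^4 - 146γ^2 + 9 = 0. So γ is a root of x^4 - 146x^2 + 9. This polynomial is irreducible over Q: it has no rational root (each ±√35 ± √38 is irrational), and any factorization into two quadratics over Q would force √(1330) ∈ Q (pairing opposite roots) or √35, √38 ∈ Q (other pairings), all impossible. Hence [Q(γ):Q] = 4 = [Q(√35, √38):Q], so Q(γ) = Q(√35, √38).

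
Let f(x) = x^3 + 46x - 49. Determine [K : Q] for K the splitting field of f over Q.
[K : Q] = 6

By the rational root test, any rational root of the monic integer polynomial f(x) = x^3 + 46x - 49 must be an integer dividing the constant term -49, i.e. one of ±{1, 7, 49}. Evaluating: f(1) = -2, f(-1) = -96, f(7) = 616, f(-7) = -714, f(49) = 119854, f(-49) = -119952; none is 0, so f has no rational root and is therefore irreducible over Q (a cubic with no linear factor over a field is irreducible). For an irreducible cubic, the Galois group is A_3 or S_3 according as the discriminant disc(f) = -4a^3 - 27b^2 = -4·(46)^3 - 27·(-49)^2 = -454171 is or is not a square in Q. Here disc(f) = -454171 is not a perfect square in Q, so the Galois group of f over Q is not contained in A_3 and must be all of S_3. The splitting field has degree |S_3| = 6 over Q, so [K : Q] = 6.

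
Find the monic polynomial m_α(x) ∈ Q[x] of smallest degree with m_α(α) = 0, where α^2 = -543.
m_α(x) = x^2 + 543

α satisfies α^2 + 543 = 0, so x^2 + 543 annihilates α. Since d = -543 is squarefree and ≠ 1, it is not a perfect square in Q, so x^2 + 543 has no rational root and is therefore irreducible over Q (a degree-2 polynomial over a field is irreducible iff it has no root). Hence m_α(x) = x^2 + 543.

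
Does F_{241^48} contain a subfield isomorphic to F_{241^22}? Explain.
No: F_{241^22} is not a subfield of F_{241^48}

F_{p^m} embeds in F_{p^n} iff m | n. Here 22 ∤ 48 (since 48 = 2·22 + 4 with remainder 4 ≠ 0), so F_{241^22} is not a subfield of F_{241^48}. Equivalently: if it were, the tower law would give 22 = [F_{241^22}:F_241] dividing [F_{241^48}:F_241] = 48, contradiction.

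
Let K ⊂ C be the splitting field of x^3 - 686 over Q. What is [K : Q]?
[K : Q] = 6

The roots of x^3 - 686 are ∛686, ω∛686, ω^2∛686 where ω = e^(2πi/3) is a primitive cube root of unity, so K = Q(∛686, ω). Now [Q(∛686):Q] = 3 (since 686 is not a perfect cube, x^3 - 686 is irreducible) and [Q(ω):Q] = 2. Both 2 and 3 divide [K:Q], and [K:Q] ≤ 3·2 = 6, so [K:Q] = 6. (Equivalently: Q(∛686) ⊂ R but ω ∉ R, so [K : Q(∛686)] = 2.)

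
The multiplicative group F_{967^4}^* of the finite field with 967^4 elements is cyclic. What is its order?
|F_{967^4}^*| = 874391437920

F_{967^4} has 967^4 = 874391437921 elements; its multiplicative group consists of all nonzero elements, so |F_{967^4}^*| = 874391437921 - 1 = 874391437920. (It is cyclic since any finite subgroup of the multiplicative group of a field is cyclic.)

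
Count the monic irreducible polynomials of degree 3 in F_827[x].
There are 188536152 monic irreducible polynomials of degree 3 over F_827

Each element of F_{827^3} that lies in no proper subfield is a root of exactly one monic irreducible of degree 3 over F_827, and each such polynomial has 3 distinct roots in F_{827^3}. By Möbius inversion the count is N_827(3) = (1/3) Σ_{d|3} μ(3/d) · 827^d = (1/3)(μ(3)·827^1 + μ(1)·827^3) = 565608456/3 = 188536152.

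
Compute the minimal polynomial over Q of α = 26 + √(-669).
m_α(x) = x^2 - 52x + 1345

From α - 26 = √(-669), squaring gives (α - 26)^2 = -669, i.e. α^2 - 52α + 676 = -669, so α^2 - 52α + 1345 = 0. The discriminant of x^2 - 52x + 1345 is (-52)^2 - 4·(1345) = 2704 - 5380 = -2676, and 4·(-669) is not a perfect square in Q since -669 is squarefree and ≠ 1. Hence x^2 - 52x + 1345 is irreducible over Q and is the minimal polynomial of α.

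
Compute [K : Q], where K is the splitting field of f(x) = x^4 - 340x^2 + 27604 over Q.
[K : Q] = 4

Solving the quadratic in x^2: x^2 = (340 ± √(340^2 - 4·27604))/2 = (340 ± √5184)/2 = (340 ± 72)/2, giving x^2 = 206 or x^2 = 134. So f(x) = (x^2 - 206)(x^2 - 134) and the roots of f are ±√206, ±√134. Hence the splitting field is K = Q(√206, √134). Since 206 and 134 are distinct squarefree integers > 1, their product 27604 is not a perfect square, so √134 ∉ Q(√206). By the tower law [K:Q] = [Q(√206,√134):Q(√206)] · [Q(√206):Q] = 2 · 2 = 4.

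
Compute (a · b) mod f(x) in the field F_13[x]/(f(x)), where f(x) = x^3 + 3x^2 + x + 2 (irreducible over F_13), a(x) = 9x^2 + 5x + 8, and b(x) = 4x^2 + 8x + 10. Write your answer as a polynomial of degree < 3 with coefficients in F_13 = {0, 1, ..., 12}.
a · b ≡ 5x^2 + 6x + 8 (mod f(x))

Multiply in F_13[x]: a(x)·b(x) = (9x^2 + 5x + 8)·(4x^2 + 8x + 10) = 10x^4 + x^3 + 6x^2 + 10x + 2. This has degree ≥ 3, so divide by f(x) over F_13: 10x^4 + x^3 + 6x^2 + 10x + 2 = (10x + 10)·(x^3 + 3x^2 + x + 2) + (5x^2 + 6x + 8). Hence a·b ≡ 5x^2 + 6x + 8 (mod f). (F_13[x]/(f) is a field with 13^3 = 2197 elements since f is irreducible of degree 3.)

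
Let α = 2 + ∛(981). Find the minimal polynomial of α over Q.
m_α(x) = x^3 - 6x^2 + 12x - 989

Set β = α - 2 = ∛(981), so β^3 = 981. Then (α - 2)^3 - 981 = 0, i.e. α is a root of g(x) = (x - 2)^3 - 981 = x^3 - 6x^2 + 12x - 989. Since g(x) = h(x - 2) where h(x) = x^3 - 981, and h is irreducible over Q (because 981 is not a perfect cube, so h has no rational root, and a monic cubic with no rational root is irreducible), g is also irreducible (irreducibility is preserved under the substitution x → x - 2). Hence m_α(x) = x^3 - 6x^2 + 12x - 989.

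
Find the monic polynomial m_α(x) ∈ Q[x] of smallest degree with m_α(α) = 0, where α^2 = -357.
m_α(x) = x^2 + 357

α satisfies α^2 + 357 = 0, so x^2 + 357 annihilates α. Since d = -357 is squarefree and ≠ 1, it is not a perfect square in Q, so x^2 + 357 has no rational root and is therefore irreducible over Q (a degree-2 polynomial over a field is irreducible iff it has no root). Hence m_α(x) = x^2 + 357.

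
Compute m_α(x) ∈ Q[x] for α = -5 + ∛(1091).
m_α(x) = x^3 + 15x^2 + 75x - 966

Set β = α + 5 = ∛(1091), so β^3 = 1091. Then (α + 5)^3 - 1091 = 0, i.e. α is a root of g(x) = (x + 5)^3 - 1091 = x^3 + 15x^2 + 75x - 966. Since g(x) = h(x + 5) where h(x) = x^3 - 1091, and h is irreducible over Q (because 1091 is not a perfect cube, so h has no rational root, and a monic cubic with no rational root is irreducible), g is also irreducible (irreducibility is preserved under the substitution x → x + 5). Hence m_α(x) = x^3 + 15x^2 + 75x - 966.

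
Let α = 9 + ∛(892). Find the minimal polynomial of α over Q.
m_α(x) = x^3 - 27x^2 + 243x - 1621

Set β = α - 9 = ∛(892), so β^3 = 892. Then (α - 9)^3 - 892 = 0, i.e. α is a root of g(x) = (x - 9)^3 - 892 = x^3 - 27x^2 + 243x - 1621. Since g(x) = h(x - 9) where h(x) = x^3 - 892, and h is irreducible over Q (because 892 is not a perfect cube, so h has no rational root, and a monic cubic with no rational root is irreducible), g is also irreducible (irreducibility is preserved under the substitution x → x - 9). Hence m_α(x) = x^3 - 27x^2 + 243x - 1621.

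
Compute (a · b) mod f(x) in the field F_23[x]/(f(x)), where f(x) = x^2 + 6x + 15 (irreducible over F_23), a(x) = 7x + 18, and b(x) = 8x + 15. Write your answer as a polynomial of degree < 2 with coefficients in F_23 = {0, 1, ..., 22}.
a · b ≡ 5x + 5 (mod f(x))

Multiply in F_23[x]: a(x)·b(x) = (7x + 18)·(8x + 15) = 10x^2 + 19x + 17. This has degree ≥ 2, so divide by f(x) over F_23: 10x^2 + 19x + 17 = (10)·(x^2 + 6x + 15) + (5x + 5). Hence a·b ≡ 5x + 5 (mod f). (F_23[x]/(f) is a field with 23^2 = 529 elements since f is irreducible of degree 2.)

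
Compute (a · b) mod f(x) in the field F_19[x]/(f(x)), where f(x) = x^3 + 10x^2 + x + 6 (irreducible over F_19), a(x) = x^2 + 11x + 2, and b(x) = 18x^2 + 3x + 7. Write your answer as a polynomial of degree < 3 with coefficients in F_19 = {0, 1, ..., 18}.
a · b ≡ 11x + 2 (mod f(x))

Multiply in F_19[x]: a(x)·b(x) = (x^2 + 11x + 2)·(18x^2 + 3x + 7) = 18x^4 + 11x^3 + 7x + 14. This has degree ≥ 3, so divide by f(x) over F_19: 18x^4 + 11x^3 + 7x + 14 = (18x + 2)·(x^3 + 10x^2 + x + 6) + (11x + 2). Hence a·b ≡ 11x + 2 (mod f). (F_19[x]/(f) is a field with 19^3 = 6859 elements since f is irreducible of degree 3.)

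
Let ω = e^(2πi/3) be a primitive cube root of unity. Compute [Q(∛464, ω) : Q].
[Q(∛464, ω) : Q] = 6

[Q(∛464):Q] = 3 (min poly x^3 - 464, irreducible since 464 is not a perfect cube). [Q(ω):Q] = 2 (min poly x^2 + x + 1). Since Q(∛464) ⊂ R and ω ∉ R, we have ω ∉ Q(∛464), so x^2 + x + 1 remains irreducible over Q(∛464) and [Q(∛464, ω) : Q(∛464)] = 2. By the tower law, [Q(∛464, ω) : Q] = 3 · 2 = 6. (In fact Q(∛464, ω) is the splitting field of x^3 - 464 over Q.)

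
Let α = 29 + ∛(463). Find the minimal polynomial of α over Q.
m_α(x) = x^3 - 87x^2 + 2523x - 24852

Set β = α - 29 = ∛(463), so β^3 = 463. Then (α - 29)^3 - 463 = 0, i.e. α is a root of g(x) = (x - 29)^3 - 463 = x^3 - 87x^2 + 2523x - 24852. Since g(x) = h(x - 29) where h(x) = x^3 - 463, and h is irreducible over Q (because 463 is not a perfect cube, so h has no rational root, and a monic cubic with no rational root is irreducible), g is also irreducible (irreducibility is preserved under the substitution x → x - 29). Hence m_α(x) = x^3 - 87x^2 + 2523x - 24852.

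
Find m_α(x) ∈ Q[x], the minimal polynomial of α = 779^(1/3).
m_α(x) = x^3 - 779

α satisfies α^3 = 779, so x^3 - 779 annihilates α. By the rational root test, a rational root p/q (in lowest terms) of x^3 - 779 would satisfy p^3 = 779 q^3, forcing q = 1 and p^3 = 779; but 779 is not a perfect cube, contradiction. A monic cubic over Q with no rational root is irreducible (any nontrivial factorization would include a linear factor). Hence x^3 - 779 is the minimal polynomial of α, and in particular [Q(α):Q] = 3.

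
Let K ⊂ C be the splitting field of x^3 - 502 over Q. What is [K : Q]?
[K : Q] = 6

The roots of x^3 - 502 are ∛502, ω∛502, ω^2∛502 where ω = e^(2πi/3) is a primitive cube root of unity, so K = Q(∛502, ω). Now [Q(∛502):Q] = 3 (since 502 is not a perfect cube, x^3 - 502 is irreducible) and [Q(ω):Q] = 2. Both 2 and 3 divide [K:Q], and [K:Q] ≤ 3·2 = 6, so [K:Q] = 6. (Equivalently: Q(∛502) ⊂ R but ω ∉ R, so [K : Q(∛502)] = 2.)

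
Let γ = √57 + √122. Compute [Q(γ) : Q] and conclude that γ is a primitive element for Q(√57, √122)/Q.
[Q(γ) : Q] = 4 (equivalently, Q(γ) = Q(√57, √122))

Obviously Q(γ) ⊆ Q(√57, √122), and [Q(√57, √122):Q] = 4 (since 57, 122 are distinct squarefree integers > 1 with 6954 not a perfect square). To show equality we compute the minimal polynomial of γ. From γ = √57 + √122: γ^2 = 57 + 2√(6954) + 122 = 179 + 2√(6954), so γ^2 - 179 = 2√(6954); squaring, (γ^2 - 179)^2 = 4·6954, i.e. γ^4 - 358γ^2 + 32041 - 27816 = 0, i.e. γ^4 - 358γ^2 + 4225 = 0. So γ is a root of x^4 - 358x^2 + 4225. This polynomial is irreducible over Q: it has no rational root (each ±√57 ± √122 is irrational), and any factorization into two quadratics over Q would force √(6954) ∈ Q (pairing opposite roots) or √57, √122 ∈ Q (other pairings), all impossible. Hence [Q(γ):Q] = 4 = [Q(√57, √122):Q], so Q(γ) = Q(√57, √122).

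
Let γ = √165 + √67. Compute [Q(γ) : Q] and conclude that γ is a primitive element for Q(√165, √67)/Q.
[Q(γ) : Q] = 4 (equivalently, Q(γ) = Q(√165, √67))

Obviously Q(γ) ⊆ Q(√165, √67), and [Q(√165, √67):Q] = 4 (since 165, 67 are distinct squarefree integers > 1 with 11055 not a perfect square). To show equality we compute the minimal polynomial of γ. From γ = √165 + √67: γ^2 = 165 + 2√(11055) + 67 = 232 + 2√(11055), so γ^2 - 232 = 2√(11055); squaring, (γ^2 - 232)^2 = 4·11055, i.e. γ^4 - 464γ^2 + 53824 - 44220 = 0, i.e. γ^4 - 464γ^2 + 9604 = 0. So γ is a root of x^4 - 464x^2 + 9604. This polynomial is irreducible over Q: it has no rational root (each ±√165 ± √67 is irrational), and any factorization into two quadratics over Q would force √(11055) ∈ Q (pairing opposite roots) or √165, √67 ∈ Q (other pairings), all impossible. Hence [Q(γ):Q] = 4 = [Q(√165, √67):Q], so Q(γ) = Q(√165, √67).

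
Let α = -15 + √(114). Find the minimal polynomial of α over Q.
m_α(x) = x^2 + 30x + 111

From α + 15 = √(114), squaring gives (α + 15)^2 = 114, i.e. α^2 + 30α + 225 = 114, so α^2 + 30α + 111 = 0. The discriminant of x^2 + 30x + 111 is (30)^2 - 4·(111) = 900 - 444 = 456, and 4·(114) is not a perfect square in Q since 114 is squarefree and ≠ 1. Hence x^2 + 30x + 111 is irreducible over Q and is the minimal polynomial of α.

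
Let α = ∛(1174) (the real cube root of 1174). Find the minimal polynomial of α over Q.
m_α(x) = x^3 - 1174

α satisfies α^3 = 1174, so x^3 - 1174 annihilates α. By the rational root test, a rational root p/q (in lowest terms) of x^3 - 1174 would satisfy p^3 = 1174 q^3, forcing q = 1 and p^3 = 1174; but 1174 is not a perfect cube, contradiction. A monic cubic over Q with no rational root is irreducible (any nontrivial factorization would include a linear factor). Hence x^3 - 1174 is the minimal polynomial of α, and in particular [Q(α):Q] = 3.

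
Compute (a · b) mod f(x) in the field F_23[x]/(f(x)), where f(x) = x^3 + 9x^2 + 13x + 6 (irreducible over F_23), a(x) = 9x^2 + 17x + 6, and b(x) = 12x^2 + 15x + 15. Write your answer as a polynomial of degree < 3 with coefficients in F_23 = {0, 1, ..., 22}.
a · b ≡ 17x^2 + 14x + 1 (mod f(x))

Multiply in F_23[x]: a(x)·b(x) = (9x^2 + 17x + 6)·(12x^2 + 15x + 15) = 16x^4 + 17x^3 + 2x^2 + 21. This has degree ≥ 3, so divide by f(x) over F_23: 16x^4 + 17x^3 + 2x^2 + 21 = (16x + 11)·(x^3 + 9x^2 + 13x + 6) + (17x^2 + 14x + 1). Hence a·b ≡ 17x^2 + 14x + 1 (mod f). (F_23[x]/(f) is a field with 23^3 = 12167 elements since f is irreducible of degree 3.)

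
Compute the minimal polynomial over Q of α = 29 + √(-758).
m_α(x) = x^2 - 58x + 1599

From α - 29 = √(-758), squaring gives (α - 29)^2 = -758, i.e. α^2 - 58α + 841 = -758, so α^2 - 58α + 1599 = 0. The discriminant of x^2 - 58x + 1599 is (-58)^2 - 4·(1599) = 3364 - 6396 = -3032, and 4·(-758) is not a perfect square in Q since -758 is squarefree and ≠ 1. Hence x^2 - 58x + 1599 is irreducible over Q and is the minimal polynomial of α.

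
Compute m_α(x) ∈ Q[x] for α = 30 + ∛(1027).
m_α(x) = x^3 - 90x^2 + 2700x - 28027

Set β = α - 30 = ∛(1027), so β^3 = 1027. Then (α - 30)^3 - 1027 = 0, i.e. α is a root of g(x) = (x - 30)^3 - 1027 = x^3 - 90x^2 + 2700x - 28027. Since g(x) = h(x - 30) where h(x) = x^3 - 1027, and h is irreducible over Q (because 1027 is not a perfect cube, so h has no rational root, and a monic cubic with no rational root is irreducible), g is also irreducible (irreducibility is preserved under the substitution x → x - 30). Hence m_α(x) = x^3 - 90x^2 + 2700x - 28027.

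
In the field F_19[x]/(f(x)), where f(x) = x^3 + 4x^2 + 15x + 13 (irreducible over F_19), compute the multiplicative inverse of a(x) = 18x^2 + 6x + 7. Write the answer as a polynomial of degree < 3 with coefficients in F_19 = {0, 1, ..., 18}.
a(x)^(-1) ≡ 15x^2 + 14x + 3 (mod f(x))

Since f is irreducible over F_19, F_19[x]/(f) is a field and a(x) ≠ 0 has an inverse. Apply the extended Euclidean algorithm to f(x) and a(x) in F_19[x]: f(x) = (18x + 9)·a(x) + (6x + 7);  a(x) = (3x + 7)·(6x + 7) + (15). The last nonzero remainder is the constant 15 = gcd(f, a) in F_19. Back-substituting through the division chain expresses 15 = s(x)·a(x) + t(x)·f(x) with s(x) ≡ 16x^2 + x + 7 (mod f), so (16x^2 + x + 7)·a(x) ≡ 15 (mod f). Multiplying by 15^(-1) ≡ 14 in F_19 gives a(x)^(-1) ≡ 14·(16x^2 + x + 7) ≡ 15x^2 + 14x + 3 (mod f). Check: (18x^2 + 6x + 7)·(15x^2 + 14x + 3) = 4x^4 + 15x^2 + 2x + 2 ≡ 1 (mod x^3 + 4x^2 + 15x + 13).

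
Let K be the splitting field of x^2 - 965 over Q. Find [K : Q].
[K : Q] = 2

f(x) = x^2 - 965 factors as (x - √965)(x + √965). The splitting field is K = Q(√965). Since 965 is squarefree and > 1, it is not a perfect square, so x^2 - 965 is irreducible over Q and [Q(√965) : Q] = 2. Hence [K : Q] = 2.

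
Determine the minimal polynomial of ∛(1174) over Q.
m_α(x) = x^3 - 1174

α satisfies α^3 = 1174, so x^3 - 1174 annihilates α. By the rational root test, a rational root p/q (in lowest terms) of x^3 - 1174 would satisfy p^3 = 1174 q^3, forcing q = 1 and p^3 = 1174; but 1174 is not a perfect cube, contradiction. A monic cubic over Q with no rational root is irreducible (any nontrivial factorization would include a linear factor). Hence x^3 - 1174 is the minimal polynomial of α, and in particular [Q(α):Q] = 3.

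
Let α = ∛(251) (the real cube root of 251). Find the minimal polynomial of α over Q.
m_α(x) = x^3 - 251

α satisfies α^3 = 251, so x^3 - 251 annihilates α. By the rational root test, a rational root p/q (in lowest terms) of x^3 - 251 would satisfy p^3 = 251 q^3, forcing q = 1 and p^3 = 251; but 251 is not a perfect cube, contradiction. A monic cubic over Q with no rational root is irreducible (any nontrivial factorization would include a linear factor). Hence x^3 - 251 is the minimal polynomial of α, and in particular [Q(α):Q] = 3.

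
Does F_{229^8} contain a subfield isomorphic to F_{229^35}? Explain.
No: F_{229^35} is not a subfield of F_{229^8}

F_{p^m} embeds in F_{p^n} iff m | n. Here 35 ∤ 8 (since 8 = 0·35 + 8 with remainder 8 ≠ 0), so F_{229^35} is not a subfield of F_{229^8}. Equivalently: if it were, the tower law would give 35 = [F_{229^35}:F_229] dividing [F_{229^8}:F_229] = 8, contradiction.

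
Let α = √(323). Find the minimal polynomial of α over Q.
m_α(x) = x^2 - 323

α satisfies α^2 - 323 = 0, so x^2 - 323 annihilates α. Since d = 323 is squarefree and ≠ 1, it is not a perfect square in Q, so x^2 - 323 has no rational root and is therefore irreducible over Q (a degree-2 polynomial over a field is irreducible iff it has no root). Hence m_α(x) = x^2 - 323.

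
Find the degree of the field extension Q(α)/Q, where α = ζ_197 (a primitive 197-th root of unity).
[Q(α):Q] = 196

The minimal polynomial of ζ_197 over Q is the 197-th cyclotomic polynomial Φ_197(x), which is irreducible over Q and has degree φ(197) = 196. Hence [Q(α):Q] = φ(197) = 196.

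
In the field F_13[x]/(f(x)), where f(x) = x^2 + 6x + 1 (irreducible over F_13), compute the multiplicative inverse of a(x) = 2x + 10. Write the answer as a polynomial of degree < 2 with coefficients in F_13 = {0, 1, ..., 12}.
a(x)^(-1) ≡ 5x + 5 (mod f(x))

Since f is irreducible over F_13, F_13[x]/(f) is a field and a(x) ≠ 0 has an inverse. Apply the extended Euclidean algorithm to f(x) and a(x) in F_13[x]: f(x) = (7x + 7)·a(x) + (9). The last nonzero remainder is the constant 9 = gcd(f, a) in F_13. Back-substituting through the division chain expresses 9 = s(x)·a(x) + t(x)·f(x) with s(x) ≡ 6x + 6 (mod f), so (6x + 6)·a(x) ≡ 9 (mod f). Multiplying by 9^(-1) ≡ 3 in F_13 gives a(x)^(-1) ≡ 3·(6x + 6) ≡ 5x + 5 (mod f). Check: (2x + 10)·(5x + 5) = 10x^2 + 8x + 11 ≡ 1 (mod x^2 + 6x + 1).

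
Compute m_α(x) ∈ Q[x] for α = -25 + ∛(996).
m_α(x) = x^3 + 75x^2 + 1875x + 14629

Set β = α + 25 = ∛(996), so β^3 = 996. Then (α + 25)^3 - 996 = 0, i.e. α is a root of g(x) = (x + 25)^3 - 996 = x^3 + 75x^2 + 1875x + 14629. Since g(x) = h(x + 25) where h(x) = x^3 - 996, and h is irreducible over Q (because 996 is not a perfect cube, so h has no rational root, and a monic cubic with no rational root is irreducible), g is also irreducible (irreducibility is preserved under the substitution x → x + 25). Hence m_α(x) = x^3 + 75x^2 + 1875x + 14629.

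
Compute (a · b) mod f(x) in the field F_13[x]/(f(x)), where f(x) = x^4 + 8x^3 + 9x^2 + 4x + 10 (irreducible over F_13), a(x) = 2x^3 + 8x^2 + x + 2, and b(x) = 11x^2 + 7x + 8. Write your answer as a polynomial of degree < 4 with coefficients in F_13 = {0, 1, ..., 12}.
a · b ≡ 9x^3 + 8x^2 + 7x + 2 (mod f(x))

Multiply in F_13[x]: a(x)·b(x) = (2x^3 + 8x^2 + x + 2)·(11x^2 + 7x + 8) = 9x^5 + 11x^4 + 5x^3 + 2x^2 + 9x + 3. This has degree ≥ 4, so divide by f(x) over F_13: 9x^5 + 11x^4 + 5x^3 + 2x^2 + 9x + 3 = (9x + 4)·(x^4 + 8x^3 + 9x^2 + 4x + 10) + (9x^3 + 8x^2 + 7x + 2). Hence a·b ≡ 9x^3 + 8x^2 + 7x + 2 (mod f). (F_13[x]/(f) is a field with 13^4 = 28561 elements since f is irreducible of degree 4.)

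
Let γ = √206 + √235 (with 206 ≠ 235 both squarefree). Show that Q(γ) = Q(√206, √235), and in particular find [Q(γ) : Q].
[Q(γ) : Q] = 4 (equivalently, Q(γ) = Q(√206, √235))

Obviously Q(γ) ⊆ Q(√206, √235), and [Q(√206, √235):Q] = 4 (since 206, 235 are distinct squarefree integers > 1 with 48410 not a perfect square). To show equality we compute the minimal polynomial of γ. From γ = √206 + √235: γ^2 = 206 + 2√(48410) + 235 = 441 + 2√(48410), so γ^2 - 441 = 2√(48410); squaring, (γ^2 - 441)^2 = 4·48410, i.e. γ^4 - 882γ^2 + 194481 - 193640 = 0, i.e. γ^4 - 882γ^2 + 841 = 0. So γ is a root of x^4 - 882x^2 + 841. This polynomial is irreducible over Q: it has no rational root (each ±√206 ± √235 is irrational), and any factorization into two quadratics over Q would force √(48410) ∈ Q (pairing opposite roots) or √206, √235 ∈ Q (other pairings), all impossible. Hence [Q(γ):Q] = 4 = [Q(√206, √235):Q], so Q(γ) = Q(√206, √235).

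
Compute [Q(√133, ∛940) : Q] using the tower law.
[Q(√133, ∛940) : Q] = 6

Let L = Q(√133, ∛940). Since Q(√133) ⊂ L and [Q(√133):Q] = 2, the tower law gives 2 | [L:Q]. Likewise Q(∛940) ⊂ L with [Q(∛940):Q] = 3 (because 940 is not a perfect cube), so 3 | [L:Q]. As gcd(2,3) = 1, [L:Q] is divisible by 6. Conversely L is generated over Q by √133 and ∛940, so [L:Q] ≤ 2·3 = 6. Therefore [Q(√133, ∛940) : Q] = 6.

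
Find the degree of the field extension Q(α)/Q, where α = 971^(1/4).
[Q(α):Q] = 4

α is a root of x^4 - 971. By Eisenstein's criterion at the prime p = 971 (which divides the constant term 971 but p^2 = 942841 does not, since 971 is squarefree), x^4 - 971 is irreducible over Q. Hence [Q(α):Q] = 4.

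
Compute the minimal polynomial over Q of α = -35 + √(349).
m_α(x) = x^2 + 70x + 876

From α + 35 = √(349), squaring gives (α + 35)^2 = 349, i.e. α^2 + 70α + 1225 = 349, so α^2 + 70α + 876 = 0. The discriminant of x^2 + 70x + 876 is (70)^2 - 4·(876) = 4900 - 3504 = 1396, and 4·(349) is not a perfect square in Q since 349 is squarefree and ≠ 1. Hence x^2 + 70x + 876 is irreducible over Q and is the minimal polynomial of α.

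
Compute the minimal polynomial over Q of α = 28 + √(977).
m_α(x) = x^2 - 56x - 193

From α - 28 = √(977), squaring gives (α - 28)^2 = 977, i.e. α^2 - 56α + 784 = 977, so α^2 - 56α - 193 = 0. The discriminant of x^2 - 56x - 193 is (-56)^2 - 4·(-193) = 3136 + 772 = 3908, and 4·(977) is not a perfect square in Q since 977 is squarefree and ≠ 1. Hence x^2 - 56x - 193 is irreducible over Q and is the minimal polynomial of α.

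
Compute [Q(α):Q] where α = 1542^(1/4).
[Q(α):Q] = 4

α is a root of x^4 - 1542. By Eisenstein's criterion at the prime p = 2 (which divides the constant term 1542 but p^2 = 4 does not, since 1542 is squarefree), x^4 - 1542 is irreducible over Q. Hence [Q(α):Q] = 4.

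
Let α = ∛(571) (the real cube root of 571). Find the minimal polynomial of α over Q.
m_α(x) = x^3 - 571

α satisfies α^3 = 571, so x^3 - 571 annihilates α. By the rational root test, a rational root p/q (in lowest terms) of x^3 - 571 would satisfy p^3 = 571 q^3, forcing q = 1 and p^3 = 571; but 571 is not a perfect cube, contradiction. A monic cubic over Q with no rational root is irreducible (any nontrivial factorization would include a linear factor). Hence x^3 - 571 is the minimal polynomial of α, and in particular [Q(α):Q] = 3.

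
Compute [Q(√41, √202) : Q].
[Q(√41, √202) : Q] = 4

[Q(√41):Q] = 2 (min poly x^2 - 41, irreducible since 41 is squarefree > 1). For the top step, suppose √202 ∈ Q(√41), say √202 = c + d√41 with c, d ∈ Q. Squaring: 202 = c^2 + 41d^2 + 2cd√41. Since √41 ∉ Q this forces 2cd = 0. If d = 0 then √202 = c ∈ Q, contradicting 202 squarefree > 1. If c = 0 then 202 = 41d^2, so 41·202 = (41d)^2 is a perfect square in Q — but 41·202 = 8282 is not a perfect square (since 41 and 202 are distinct squarefree integers). Contradiction. Hence √202 ∉ Q(√41), so x^2 - 202 stays irreducible over Q(√41) and [Q(√41, √202) : Q(√41)] = 2. By the tower law, [Q(√41, √202) : Q] = 2 · 2 = 4.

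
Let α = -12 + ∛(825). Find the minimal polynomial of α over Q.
m_α(x) = x^3 + 36x^2 + 432x + 903

Set β = α + 12 = ∛(825), so β^3 = 825. Then (α + 12)^3 - 825 = 0, i.e. α is a root of g(x) = (x + 12)^3 - 825 = x^3 + 36x^2 + 432x + 903. Since g(x) = h(x + 12) where h(x) = x^3 - 825, and h is irreducible over Q (because 825 is not a perfect cube, so h has no rational root, and a monic cubic with no rational root is irreducible), g is also irreducible (irreducibility is preserved under the substitution x → x + 12). Hence m_α(x) = x^3 + 36x^2 + 432x + 903.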